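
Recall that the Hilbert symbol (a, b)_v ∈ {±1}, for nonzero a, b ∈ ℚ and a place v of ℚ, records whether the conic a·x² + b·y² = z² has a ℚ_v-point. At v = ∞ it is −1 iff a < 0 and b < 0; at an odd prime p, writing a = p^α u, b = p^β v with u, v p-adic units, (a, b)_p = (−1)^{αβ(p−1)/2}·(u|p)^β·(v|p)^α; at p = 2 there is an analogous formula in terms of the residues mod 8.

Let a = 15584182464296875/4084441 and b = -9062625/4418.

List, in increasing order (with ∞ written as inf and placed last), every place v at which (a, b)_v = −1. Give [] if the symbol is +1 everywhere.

(a, b) ≡ (715, -4290) mod (ℚ^×)²; places V = {2, 3, 5, 11, 13, 17, 43, 47, ∞}.
(a,b)_11: α=1, u≡7; β=1, v≡2 (mod 11); (7|11)=-1, (2|11)=-1; sign (−1)^1·-1^1·-1^1 = -1.
(a,b)_17: α=2, u≡8; β=0, v≡5 (mod 17); (8|17)=+1, (5|17)=-1; sign (−1)^0·+1^0·-1^2 = +1.
(a,b)_5: α=7, u≡3; β=3, v≡3 (mod 5); (3|5)=-1, (3|5)=-1; sign (−1)^0·-1^3·-1^7 = +1.
(a,b)_2: α=0, β=-1; u≡3, v≡7 (mod 8); ε(u)ε(v)=1·1, αω(v)=0·0, βω(u)=-1·1; sum ≡ 0  ⇒  +1.
(a,b)_43: α=-2, u≡19; β=0, v≡38 (mod 43); (19|43)=-1, (38|43)=+1; sign (−1)^0·-1^0·+1^-2 = +1.
(a,b)_47: α=-2, u≡23; β=-2, v≡28 (mod 47); (23|47)=-1, (28|47)=+1; sign (−1)^0·-1^-2·+1^-2 = +1.
(a,b)_13: α=7, u≡3; β=3, v≡2 (mod 13); (3|13)=+1, (2|13)=-1; sign (−1)^0·+1^3·-1^7 = -1.
(a,b)_∞: sgn(715)=+, sgn(-4290)=−, so +1.
(a,b)_3: α=0, u≡1; β=1, v≡1 (mod 3); (1|3)=+1, (1|3)=+1; sign (−1)^0·+1^1·+1^0 = +1.
Ram(715, -4290) = {11, 13}; no ℚ_11-point on the conic.

[11, 13]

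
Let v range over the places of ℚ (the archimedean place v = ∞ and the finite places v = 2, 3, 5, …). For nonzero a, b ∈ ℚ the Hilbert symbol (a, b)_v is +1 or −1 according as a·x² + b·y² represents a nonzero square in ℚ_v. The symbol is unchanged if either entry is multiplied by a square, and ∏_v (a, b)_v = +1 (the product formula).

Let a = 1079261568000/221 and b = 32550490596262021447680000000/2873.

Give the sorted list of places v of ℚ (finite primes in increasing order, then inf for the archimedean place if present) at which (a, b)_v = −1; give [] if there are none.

Mod squares: a ≡ 1956955, b ≡ 5865. Check v ∈ {∞, 2, 3, 5, 7, 11, 13, 17, 23}.
v=∞: 1956955 > 0 and 5865 > 0  ⇒  (a,b)_∞ = +1.
v=23: a=23^3·(≡6), b=23^7·(≡13) mod 23; (6|23)=+1, (13|23)=+1; (−1)^{3·7·11}·(+1)^7·(+1)^3 = -1.
v=11: a=11^1·(≡10), b=11^2·(≡8) mod 11; (10|11)=-1, (8|11)=-1; (−1)^{1·2·5}·(-1)^2·(-1)^1 = -1.
v=5: a=5^3·(≡4), b=5^7·(≡3) mod 5; (4|5)=+1, (3|5)=-1; (−1)^{3·7·2}·(+1)^7·(-1)^3 = -1.
v=17: a=17^-1·(≡16), b=17^-1·(≡14) mod 17; (16|17)=+1, (14|17)=-1; (−1)^{-1·-1·8}·(+1)^-1·(-1)^-1 = -1.
v=2: v_2(a)=10, v_2(b)=20; units ≡ 3, 1 (mod 8); ε·ε+αω+βω = 1·0+10·0+20·1 ≡ 0  ⇒  (a,b)_2 = +1.
v=3: a=3^2·(≡1), b=3^9·(≡2) mod 3; (1|3)=+1, (2|3)=-1; (−1)^{2·9·1}·(+1)^9·(-1)^2 = +1.
v=13: a=13^-1·(≡11), b=13^-2·(≡11) mod 13; (11|13)=-1, (11|13)=-1; (−1)^{-1·-2·6}·(-1)^-2·(-1)^-1 = -1.
v=7: a=7^1·(≡3), b=7^2·(≡6) mod 7; (3|7)=-1, (6|7)=-1; (−1)^{1·2·3}·(-1)^2·(-1)^1 = -1.
|Ram(1956955, 5865)| = 6, even; anisotropic at {5, 7, 11, 13, 17, 23}.

[5, 7, 11, 13, 17, 23]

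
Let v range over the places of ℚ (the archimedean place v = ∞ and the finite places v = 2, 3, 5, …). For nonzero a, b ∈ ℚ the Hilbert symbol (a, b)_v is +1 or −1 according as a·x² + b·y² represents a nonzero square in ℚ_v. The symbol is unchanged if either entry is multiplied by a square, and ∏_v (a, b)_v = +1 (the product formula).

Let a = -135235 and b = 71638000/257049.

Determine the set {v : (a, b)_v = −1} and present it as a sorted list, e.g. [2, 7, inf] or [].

(a, b) ≡ (-135235, 3655) mod (ℚ^×)²; places V = {2, 3, 5, 7, 13, 17, 37, 43, ∞}.
(a,b)_5: α=1, u≡3; β=3, v≡1 (mod 5); (3|5)=-1, (1|5)=+1; sign (−1)^0·-1^3·+1^1 = -1.
(a,b)_∞: sgn(-135235)=−, sgn(3655)=+, so +1.
(a,b)_17: α=1, u≡1; β=1, v≡12 (mod 17); (1|17)=+1, (12|17)=-1; sign (−1)^0·+1^1·-1^1 = -1.
(a,b)_2: α=0, β=4; u≡5, v≡7 (mod 8); ε(u)ε(v)=0·1, αω(v)=0·0, βω(u)=4·1; sum ≡ 0  ⇒  +1.
(a,b)_7: α=0, u≡5; β=2, v≡4 (mod 7); (5|7)=-1, (4|7)=+1; sign (−1)^0·-1^2·+1^0 = +1.
(a,b)_43: α=1, u≡37; β=1, v≡7 (mod 43); (37|43)=-1, (7|43)=-1; sign (−1)^1·-1^1·-1^1 = -1.
(a,b)_37: α=1, u≡8; β=0, v≡8 (mod 37); (8|37)=-1, (8|37)=-1; sign (−1)^0·-1^0·-1^1 = -1.
(a,b)_3: α=0, u≡2; β=-2, v≡1 (mod 3); (2|3)=-1, (1|3)=+1; sign (−1)^0·-1^-2·+1^0 = +1.
(a,b)_13: α=0, u≡4; β=-4, v≡2 (mod 13); (4|13)=+1, (2|13)=-1; sign (−1)^0·+1^-4·-1^0 = +1.
|Ram(-135235, 3655)| = 4, even; anisotropic at {5, 17, 37, 43}.

[5, 17, 37, 43]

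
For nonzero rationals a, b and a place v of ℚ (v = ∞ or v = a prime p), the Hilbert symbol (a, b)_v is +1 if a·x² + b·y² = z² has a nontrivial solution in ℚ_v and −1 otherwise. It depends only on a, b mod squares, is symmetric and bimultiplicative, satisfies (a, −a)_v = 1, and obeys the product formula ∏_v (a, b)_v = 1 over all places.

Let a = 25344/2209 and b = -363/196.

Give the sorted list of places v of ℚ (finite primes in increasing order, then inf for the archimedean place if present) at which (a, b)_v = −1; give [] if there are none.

[3, 11]

(a, b) ≡ (11, -3) mod (ℚ^×)²; places V = {2, 3, 7, 11, 47, ∞}.
(a,b)_∞: sgn(11)=+, sgn(-3)=−, so +1.
(a,b)_7: α=0, u≡1; β=-2, v≡2 (mod 7); (1|7)=+1, (2|7)=+1; sign (−1)^0·+1^-2·+1^0 = +1.
(a,b)_47: α=-2, u≡11; β=0, v≡31 (mod 47); (11|47)=-1, (31|47)=-1; sign (−1)^0·-1^0·-1^-2 = +1.
(a,b)_3: α=2, u≡2; β=1, v≡2 (mod 3); (2|3)=-1, (2|3)=-1; sign (−1)^0·-1^1·-1^2 = -1.
(a,b)_11: α=1, u≡3; β=2, v≡7 (mod 11); (3|11)=+1, (7|11)=-1; sign (−1)^0·+1^2·-1^1 = -1.
(a,b)_2: α=8, β=-2; u≡3, v≡5 (mod 8); ε(u)ε(v)=1·0, αω(v)=8·1, βω(u)=-2·1; sum ≡ 0  ⇒  +1.
Ram(11, -3) = {3, 11}; no ℚ_3-point on the conic.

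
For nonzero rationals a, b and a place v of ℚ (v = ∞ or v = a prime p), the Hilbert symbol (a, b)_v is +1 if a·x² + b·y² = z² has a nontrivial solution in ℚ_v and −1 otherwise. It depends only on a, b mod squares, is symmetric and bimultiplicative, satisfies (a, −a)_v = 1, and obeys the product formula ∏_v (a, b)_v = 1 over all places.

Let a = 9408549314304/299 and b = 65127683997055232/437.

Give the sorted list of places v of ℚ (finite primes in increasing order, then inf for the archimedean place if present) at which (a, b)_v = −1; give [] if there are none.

[7, 19, 29, 41]

(a, b) ≡ (24918121501, 3887989) mod (ℚ^×)²; places V = {2, 3, 7, 13, 17, 19, 23, 29, 31, 41, ∞}.
(a,b)_29: α=1, u≡22; β=2, v≡2 (mod 29); (22|29)=+1, (2|29)=-1; sign (−1)^0·+1^2·-1^1 = -1.
(a,b)_13: α=-1, u≡1; β=0, v≡9 (mod 13); (1|13)=+1, (9|13)=+1; sign (−1)^0·+1^0·+1^-1 = +1.
(a,b)_7: α=3, u≡5; β=7, v≡6 (mod 7); (5|7)=-1, (6|7)=-1; sign (−1)^1·-1^7·-1^3 = -1.
(a,b)_41: α=1, u≡27; β=1, v≡16 (mod 41); (27|41)=-1, (16|41)=+1; sign (−1)^0·-1^1·+1^1 = -1.
(a,b)_23: α=-1, u≡15; β=-1, v≡4 (mod 23); (15|23)=-1, (4|23)=+1; sign (−1)^1·-1^-1·+1^-1 = +1.
(a,b)_17: α=1, u≡6; β=2, v≡2 (mod 17); (6|17)=-1, (2|17)=+1; sign (−1)^0·-1^2·+1^1 = +1.
(a,b)_19: α=1, u≡17; β=-1, v≡16 (mod 19); (17|19)=+1, (16|19)=+1; sign (−1)^1·+1^-1·+1^1 = -1.
(a,b)_3: α=2, u≡1; β=0, v≡1 (mod 3); (1|3)=+1, (1|3)=+1; sign (−1)^0·+1^0·+1^2 = +1.
(a,b)_2: α=8, β=8; u≡5, v≡5 (mod 8); ε(u)ε(v)=0·0, αω(v)=8·1, βω(u)=8·1; sum ≡ 0  ⇒  +1.
(a,b)_31: α=1, u≡19; β=1, v≡24 (mod 31); (19|31)=+1, (24|31)=-1; sign (−1)^1·+1^1·-1^1 = +1.
(a,b)_∞: sgn(24918121501)=+, sgn(3887989)=+, so +1.
(24918121501, 3887989 / ℚ) ramifies at {7, 19, 29, 41}: a division algebra.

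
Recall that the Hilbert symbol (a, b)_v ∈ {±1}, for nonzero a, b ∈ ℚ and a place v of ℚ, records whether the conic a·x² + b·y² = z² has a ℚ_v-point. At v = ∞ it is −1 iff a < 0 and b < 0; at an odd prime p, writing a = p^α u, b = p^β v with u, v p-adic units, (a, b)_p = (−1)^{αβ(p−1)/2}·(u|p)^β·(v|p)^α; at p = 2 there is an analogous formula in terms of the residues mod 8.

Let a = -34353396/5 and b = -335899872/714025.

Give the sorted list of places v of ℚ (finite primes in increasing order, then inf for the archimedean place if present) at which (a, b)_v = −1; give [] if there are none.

Mod squares: a ≡ -6545, b ≡ -238. Check v ∈ {∞, 2, 3, 5, 7, 11, 13, 17}.
v=11: a=11^1·(≡8), b=11^2·(≡4) mod 11; (8|11)=-1, (4|11)=+1; (−1)^{1·2·5}·(-1)^2·(+1)^1 = +1.
v=7: a=7^1·(≡6), b=7^1·(≡1) mod 7; (6|7)=-1, (1|7)=+1; (−1)^{1·1·3}·(-1)^1·(+1)^1 = +1.
v=∞: -6545 < 0 and -238 < 0  ⇒  (a,b)_∞ = -1.
v=2: v_2(a)=2, v_2(b)=5; units ≡ 7, 1 (mod 8); ε·ε+αω+βω = 1·0+2·0+5·0 ≡ 0  ⇒  (a,b)_2 = +1.
v=13: a=13^0·(≡8), b=13^-4·(≡9) mod 13; (8|13)=-1, (9|13)=+1; (−1)^{0·-4·6}·(-1)^-4·(+1)^0 = +1.
v=3: a=3^8·(≡1), b=3^6·(≡2) mod 3; (1|3)=+1, (2|3)=-1; (−1)^{8·6·1}·(+1)^6·(-1)^8 = +1.
v=17: a=17^1·(≡14), b=17^1·(≡10) mod 17; (14|17)=-1, (10|17)=-1; (−1)^{1·1·8}·(-1)^1·(-1)^1 = +1.
v=5: a=5^-1·(≡4), b=5^-2·(≡3) mod 5; (4|5)=+1, (3|5)=-1; (−1)^{-1·-2·2}·(+1)^-2·(-1)^-1 = -1.
|Ram(-6545, -238)| = 2, even; anisotropic at {5, ∞}.

[5, inf]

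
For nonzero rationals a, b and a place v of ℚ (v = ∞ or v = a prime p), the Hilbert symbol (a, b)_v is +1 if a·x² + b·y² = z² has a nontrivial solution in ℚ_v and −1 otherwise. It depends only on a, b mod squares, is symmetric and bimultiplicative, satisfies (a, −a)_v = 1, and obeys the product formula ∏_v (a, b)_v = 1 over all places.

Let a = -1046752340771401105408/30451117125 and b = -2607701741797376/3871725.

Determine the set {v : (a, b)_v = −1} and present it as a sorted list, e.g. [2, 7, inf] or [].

[2, 3, 7, 11, 13, inf]

(a, b) ≡ (-1155, -6006) mod (ℚ^×)²; places V = {2, 3, 5, 7, 11, 13, 17, 19, ∞}.
(a,b)_5: α=-3, u≡1; β=-2, v≡1 (mod 5); (1|5)=+1, (1|5)=+1; sign (−1)^0·+1^-2·+1^-3 = +1.
(a,b)_3: α=-1, u≡2; β=-1, v≡2 (mod 3); (2|3)=-1, (2|3)=-1; sign (−1)^1·-1^-1·-1^-1 = -1.
(a,b)_19: α=-2, u≡7; β=-2, v≡9 (mod 19); (7|19)=+1, (9|19)=+1; sign (−1)^0·+1^-2·+1^-2 = +1.
(a,b)_∞: sgn(-1155)=−, sgn(-6006)=−, so -1.
(a,b)_17: α=2, u≡16; β=2, v≡10 (mod 17); (16|17)=+1, (10|17)=-1; sign (−1)^0·+1^2·-1^2 = +1.
(a,b)_11: α=-3, u≡9; β=-1, v≡5 (mod 11); (9|11)=+1, (5|11)=+1; sign (−1)^1·+1^-1·+1^-3 = -1.
(a,b)_2: α=42, β=29; u≡5, v≡5 (mod 8); ε(u)ε(v)=0·0, αω(v)=42·1, βω(u)=29·1; sum ≡ 1  ⇒  -1.
(a,b)_7: α=7, u≡6; β=5, v≡5 (mod 7); (6|7)=-1, (5|7)=-1; sign (−1)^1·-1^5·-1^7 = -1.
(a,b)_13: α=-2, u≡11; β=-1, v≡11 (mod 13); (11|13)=-1, (11|13)=-1; sign (−1)^0·-1^-1·-1^-2 = -1.
|Ram(-1155, -6006)| = 6, even; anisotropic at {2, 3, 7, 11, 13, ∞}.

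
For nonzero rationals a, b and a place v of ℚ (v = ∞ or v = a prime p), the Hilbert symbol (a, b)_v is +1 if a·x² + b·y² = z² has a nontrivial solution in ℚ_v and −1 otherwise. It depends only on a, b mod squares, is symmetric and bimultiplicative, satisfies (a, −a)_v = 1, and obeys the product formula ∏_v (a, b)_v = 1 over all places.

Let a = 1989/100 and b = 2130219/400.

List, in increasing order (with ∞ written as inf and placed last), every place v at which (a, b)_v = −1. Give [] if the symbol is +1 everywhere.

(a, b) ≡ (221, 91) mod (ℚ^×)²; places V = {2, 3, 5, 7, 13, 17, ∞}.
(a,b)_∞: sgn(221)=+, sgn(91)=+, so +1.
(a,b)_3: α=2, u≡2; β=4, v≡1 (mod 3); (2|3)=-1, (1|3)=+1; sign (−1)^0·-1^4·+1^2 = +1.
(a,b)_5: α=-2, u≡1; β=-2, v≡4 (mod 5); (1|5)=+1, (4|5)=+1; sign (−1)^0·+1^-2·+1^-2 = +1.
(a,b)_2: α=-2, β=-4; u≡5, v≡3 (mod 8); ε(u)ε(v)=0·1, αω(v)=-2·1, βω(u)=-4·1; sum ≡ 0  ⇒  +1.
(a,b)_13: α=1, u≡4; β=1, v≡5 (mod 13); (4|13)=+1, (5|13)=-1; sign (−1)^0·+1^1·-1^1 = -1.
(a,b)_17: α=1, u≡1; β=2, v≡3 (mod 17); (1|17)=+1, (3|17)=-1; sign (−1)^0·+1^2·-1^1 = -1.
(a,b)_7: α=0, u≡4; β=1, v≡6 (mod 7); (4|7)=+1, (6|7)=-1; sign (−1)^0·+1^1·-1^0 = +1.
(221, 91 / ℚ) ramifies at {13, 17}: a division algebra.

[13, 17]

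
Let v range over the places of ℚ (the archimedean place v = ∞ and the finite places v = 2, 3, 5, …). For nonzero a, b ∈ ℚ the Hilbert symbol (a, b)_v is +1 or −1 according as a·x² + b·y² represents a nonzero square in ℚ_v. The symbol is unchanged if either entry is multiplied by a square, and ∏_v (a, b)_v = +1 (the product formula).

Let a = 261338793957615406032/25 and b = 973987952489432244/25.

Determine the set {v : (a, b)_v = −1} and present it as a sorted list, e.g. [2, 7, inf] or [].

(a, b) ≡ (557472597, 1195701) mod (ℚ^×)²; places V = {2, 3, 5, 7, 11, 13, 19, 23, 29, 31, 43, ∞}.
(a,b)_7: α=2, u≡6; β=2, v≡6 (mod 7); (6|7)=-1, (6|7)=-1; sign (−1)^0·-1^2·-1^2 = +1.
(a,b)_43: α=1, u≡22; β=1, v≡32 (mod 43); (22|43)=-1, (32|43)=-1; sign (−1)^1·-1^1·-1^1 = -1.
(a,b)_5: α=-2, u≡2; β=-2, v≡4 (mod 5); (2|5)=-1, (4|5)=+1; sign (−1)^0·-1^-2·+1^-2 = +1.
(a,b)_13: α=2, u≡6; β=3, v≡6 (mod 13); (6|13)=-1, (6|13)=-1; sign (−1)^0·-1^3·-1^2 = -1.
(a,b)_31: α=1, u≡26; β=1, v≡2 (mod 31); (26|31)=-1, (2|31)=+1; sign (−1)^1·-1^1·+1^1 = +1.
(a,b)_∞: sgn(557472597)=+, sgn(1195701)=+, so +1.
(a,b)_23: α=1, u≡22; β=1, v≡7 (mod 23); (22|23)=-1, (7|23)=-1; sign (−1)^1·-1^1·-1^1 = -1.
(a,b)_29: α=1, u≡14; β=2, v≡2 (mod 29); (14|29)=-1, (2|29)=-1; sign (−1)^0·-1^2·-1^1 = -1.
(a,b)_2: α=4, β=2; u≡5, v≡5 (mod 8); ε(u)ε(v)=0·0, αω(v)=4·1, βω(u)=2·1; sum ≡ 0  ⇒  +1.
(a,b)_3: α=5, u≡2; β=5, v≡2 (mod 3); (2|3)=-1, (2|3)=-1; sign (−1)^1·-1^5·-1^5 = -1.
(a,b)_11: α=3, u≡6; β=0, v≡4 (mod 11); (6|11)=-1, (4|11)=+1; sign (−1)^0·-1^0·+1^3 = +1.
(a,b)_19: α=3, u≡2; β=2, v≡8 (mod 19); (2|19)=-1, (8|19)=-1; sign (−1)^0·-1^2·-1^3 = -1.
Ram(557472597, 1195701) = {3, 13, 19, 23, 29, 43}; no ℚ_3-point on the conic.

[3, 13, 19, 23, 29, 43]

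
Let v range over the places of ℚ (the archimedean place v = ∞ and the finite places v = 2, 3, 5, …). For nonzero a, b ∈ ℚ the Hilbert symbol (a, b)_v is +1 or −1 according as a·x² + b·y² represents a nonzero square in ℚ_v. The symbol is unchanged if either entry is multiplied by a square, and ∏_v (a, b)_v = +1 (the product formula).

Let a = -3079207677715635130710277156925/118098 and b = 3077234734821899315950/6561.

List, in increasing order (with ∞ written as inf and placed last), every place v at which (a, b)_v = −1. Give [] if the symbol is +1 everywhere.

Mod squares: a ≡ -7595434, b ≡ 130462. Check v ∈ {∞, 2, 3, 5, 7, 11, 13, 31, 37, 41, 43}.
v=2: v_2(a)=-1, v_2(b)=1; units ≡ 3, 7 (mod 8); ε·ε+αω+βω = 1·1+-1·0+1·1 ≡ 0  ⇒  (a,b)_2 = +1.
v=41: a=41^4·(≡4), b=41^3·(≡18) mod 41; (4|41)=+1, (18|41)=+1; (−1)^{4·3·20}·(+1)^3·(+1)^4 = +1.
v=3: a=3^-10·(≡2), b=3^-8·(≡1) mod 3; (2|3)=-1, (1|3)=+1; (−1)^{-10·-8·1}·(-1)^-8·(+1)^-10 = +1.
v=37: a=37^1·(≡6), b=37^1·(≡9) mod 37; (6|37)=-1, (9|37)=+1; (−1)^{1·1·18}·(-1)^1·(+1)^1 = -1.
v=11: a=11^5·(≡5), b=11^2·(≡6) mod 11; (5|11)=+1, (6|11)=-1; (−1)^{5·2·5}·(+1)^2·(-1)^5 = -1.
v=5: a=5^2·(≡1), b=5^2·(≡3) mod 5; (1|5)=+1, (3|5)=-1; (−1)^{2·2·2}·(+1)^2·(-1)^2 = +1.
v=31: a=31^3·(≡14), b=31^2·(≡10) mod 31; (14|31)=+1, (10|31)=+1; (−1)^{3·2·15}·(+1)^2·(+1)^3 = +1.
v=7: a=7^1·(≡2), b=7^0·(≡3) mod 7; (2|7)=+1, (3|7)=-1; (−1)^{1·0·3}·(+1)^0·(-1)^1 = -1.
v=13: a=13^8·(≡5), b=13^6·(≡11) mod 13; (5|13)=-1, (11|13)=-1; (−1)^{8·6·6}·(-1)^6·(-1)^8 = +1.
v=43: a=43^1·(≡14), b=43^1·(≡21) mod 43; (14|43)=+1, (21|43)=+1; (−1)^{1·1·21}·(+1)^1·(+1)^1 = -1.
v=∞: -7595434 < 0 and 130462 > 0  ⇒  (a,b)_∞ = +1.
(-7595434, 130462 / ℚ) ramifies at {7, 11, 37, 43}: a division algebra.

[7, 11, 37, 43]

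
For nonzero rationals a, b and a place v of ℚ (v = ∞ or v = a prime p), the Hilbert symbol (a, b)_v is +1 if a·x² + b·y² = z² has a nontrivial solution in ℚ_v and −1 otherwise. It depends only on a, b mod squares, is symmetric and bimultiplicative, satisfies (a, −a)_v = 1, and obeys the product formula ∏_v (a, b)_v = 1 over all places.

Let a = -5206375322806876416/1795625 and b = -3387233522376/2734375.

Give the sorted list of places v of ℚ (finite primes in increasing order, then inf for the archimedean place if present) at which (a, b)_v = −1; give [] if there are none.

[29, inf]

(a, b) ≡ (-17, -2353582) mod (ℚ^×)²; places V = {2, 3, 5, 7, 11, 13, 17, 19, 23, 29, 31, ∞}.
(a,b)_7: α=0, u≡2; β=-1, v≡6 (mod 7); (2|7)=+1, (6|7)=-1; sign (−1)^0·+1^-1·-1^0 = +1.
(a,b)_3: α=2, u≡1; β=2, v≡2 (mod 3); (1|3)=+1, (2|3)=-1; sign (−1)^0·+1^2·-1^2 = +1.
(a,b)_5: α=-4, u≡3; β=-8, v≡2 (mod 5); (3|5)=-1, (2|5)=-1; sign (−1)^0·-1^-8·-1^-4 = +1.
(a,b)_2: α=8, β=3; u≡7, v≡1 (mod 8); ε(u)ε(v)=1·0, αω(v)=8·0, βω(u)=3·0; sum ≡ 0  ⇒  +1.
(a,b)_29: α=2, u≡26; β=1, v≡5 (mod 29); (26|29)=-1, (5|29)=+1; sign (−1)^0·-1^1·+1^2 = -1.
(a,b)_23: α=2, u≡2; β=4, v≡6 (mod 23); (2|23)=+1, (6|23)=+1; sign (−1)^0·+1^4·+1^2 = +1.
(a,b)_13: α=-2, u≡9; β=0, v≡9 (mod 13); (9|13)=+1, (9|13)=+1; sign (−1)^0·+1^0·+1^-2 = +1.
(a,b)_∞: sgn(-17)=−, sgn(-2353582)=−, so -1.
(a,b)_11: α=4, u≡5; β=1, v≡7 (mod 11); (5|11)=+1, (7|11)=-1; sign (−1)^0·+1^1·-1^4 = +1.
(a,b)_17: α=-1, u≡1; β=1, v≡8 (mod 17); (1|17)=+1, (8|17)=+1; sign (−1)^0·+1^1·+1^-1 = +1.
(a,b)_19: α=2, u≡8; β=0, v≡4 (mod 19); (8|19)=-1, (4|19)=+1; sign (−1)^0·-1^0·+1^2 = +1.
(a,b)_31: α=2, u≡9; β=1, v≡4 (mod 31); (9|31)=+1, (4|31)=+1; sign (−1)^0·+1^1·+1^2 = +1.
Ram(-17, -2353582) = {29, ∞}; no ℚ_29-point on the conic.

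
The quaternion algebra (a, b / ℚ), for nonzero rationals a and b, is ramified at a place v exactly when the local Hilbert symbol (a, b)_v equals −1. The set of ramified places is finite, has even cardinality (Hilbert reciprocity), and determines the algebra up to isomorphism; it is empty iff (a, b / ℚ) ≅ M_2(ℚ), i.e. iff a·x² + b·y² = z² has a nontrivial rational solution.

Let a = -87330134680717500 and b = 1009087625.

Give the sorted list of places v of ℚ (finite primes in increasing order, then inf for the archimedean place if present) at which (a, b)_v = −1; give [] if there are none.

[5, 11, 13, 29]

(a, b) ≡ (-143, 823745) mod (ℚ^×)²; places V = {2, 3, 5, 7, 11, 13, 19, 23, 29, ∞}.
(a,b)_13: α=3, u≡2; β=1, v≡9 (mod 13); (2|13)=-1, (9|13)=+1; sign (−1)^0·-1^1·+1^3 = -1.
(a,b)_7: α=0, u≡2; β=2, v≡3 (mod 7); (2|7)=+1, (3|7)=-1; sign (−1)^0·+1^2·-1^0 = +1.
(a,b)_11: α=1, u≡4; β=0, v≡7 (mod 11); (4|11)=+1, (7|11)=-1; sign (−1)^0·+1^0·-1^1 = -1.
(a,b)_∞: sgn(-143)=−, sgn(823745)=+, so +1.
(a,b)_19: α=2, u≡16; β=1, v≡11 (mod 19); (16|19)=+1, (11|19)=+1; sign (−1)^0·+1^1·+1^2 = +1.
(a,b)_29: α=2, u≡15; β=1, v≡11 (mod 29); (15|29)=-1, (11|29)=-1; sign (−1)^0·-1^1·-1^2 = -1.
(a,b)_23: α=2, u≡13; β=1, v≡1 (mod 23); (13|23)=+1, (1|23)=+1; sign (−1)^0·+1^1·+1^2 = +1.
(a,b)_3: α=2, u≡1; β=0, v≡2 (mod 3); (1|3)=+1, (2|3)=-1; sign (−1)^0·+1^0·-1^2 = +1.
(a,b)_2: α=2, β=0; u≡1, v≡1 (mod 8); ε(u)ε(v)=0·0, αω(v)=2·0, βω(u)=0·0; sum ≡ 0  ⇒  +1.
(a,b)_5: α=4, u≡2; β=3, v≡1 (mod 5); (2|5)=-1, (1|5)=+1; sign (−1)^0·-1^3·+1^4 = -1.
|Ram(-143, 823745)| = 4, even; anisotropic at {5, 11, 13, 29}.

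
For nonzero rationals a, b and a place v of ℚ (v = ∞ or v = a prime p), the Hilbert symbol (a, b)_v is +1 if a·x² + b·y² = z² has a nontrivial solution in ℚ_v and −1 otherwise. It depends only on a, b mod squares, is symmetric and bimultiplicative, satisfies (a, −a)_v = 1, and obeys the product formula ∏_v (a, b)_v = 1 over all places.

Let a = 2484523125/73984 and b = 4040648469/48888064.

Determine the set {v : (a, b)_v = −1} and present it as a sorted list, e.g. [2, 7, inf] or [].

Mod squares: a ≡ 5453, b ≡ 429. Check v ∈ {∞, 2, 3, 5, 7, 11, 13, 17, 19, 23, 31, 41}.
v=7: a=7^1·(≡4), b=7^0·(≡4) mod 7; (4|7)=+1, (4|7)=+1; (−1)^{1·0·3}·(+1)^0·(+1)^1 = +1.
v=41: a=41^1·(≡37), b=41^0·(≡17) mod 41; (37|41)=+1, (17|41)=-1; (−1)^{1·0·20}·(+1)^0·(-1)^1 = -1.
v=19: a=19^1·(≡14), b=19^-2·(≡5) mod 19; (14|19)=-1, (5|19)=+1; (−1)^{1·-2·9}·(-1)^-2·(+1)^1 = +1.
v=17: a=17^-2·(≡2), b=17^0·(≡15) mod 17; (2|17)=+1, (15|17)=+1; (−1)^{-2·0·8}·(+1)^0·(+1)^-2 = +1.
v=2: v_2(a)=-8, v_2(b)=-8; units ≡ 5, 5 (mod 8); ε·ε+αω+βω = 0·0+-8·1+-8·1 ≡ 0  ⇒  (a,b)_2 = +1.
v=5: a=5^4·(≡3), b=5^0·(≡1) mod 5; (3|5)=-1, (1|5)=+1; (−1)^{4·0·2}·(-1)^0·(+1)^4 = +1.
v=13: a=13^0·(≡6), b=13^1·(≡5) mod 13; (6|13)=-1, (5|13)=-1; (−1)^{0·1·6}·(-1)^1·(-1)^0 = -1.
v=3: a=3^6·(≡2), b=3^5·(≡2) mod 3; (2|3)=-1, (2|3)=-1; (−1)^{6·5·1}·(-1)^5·(-1)^6 = -1.
v=31: a=31^0·(≡28), b=31^2·(≡13) mod 31; (28|31)=+1, (13|31)=-1; (−1)^{0·2·15}·(+1)^2·(-1)^0 = +1.
v=11: a=11^0·(≡2), b=11^3·(≡6) mod 11; (2|11)=-1, (6|11)=-1; (−1)^{0·3·5}·(-1)^3·(-1)^0 = -1.
v=∞: 5453 > 0 and 429 > 0  ⇒  (a,b)_∞ = +1.
v=23: a=23^0·(≡8), b=23^-2·(≡14) mod 23; (8|23)=+1, (14|23)=-1; (−1)^{0·-2·11}·(+1)^-2·(-1)^0 = +1.
|Ram(5453, 429)| = 4, even; anisotropic at {3, 11, 13, 41}.

[3, 11, 13, 41]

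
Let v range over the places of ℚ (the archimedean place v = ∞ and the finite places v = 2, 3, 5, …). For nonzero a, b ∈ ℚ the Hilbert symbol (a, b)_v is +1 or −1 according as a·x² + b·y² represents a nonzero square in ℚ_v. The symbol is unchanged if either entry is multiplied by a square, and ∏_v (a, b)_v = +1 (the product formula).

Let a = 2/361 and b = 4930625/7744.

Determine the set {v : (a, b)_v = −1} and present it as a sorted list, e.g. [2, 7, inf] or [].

[]

(a, b) ≡ (2, 161) mod (ℚ^×)²; places V = {2, 5, 7, 11, 19, 23, ∞}.
(a,b)_11: α=0, u≡10; β=-2, v≡2 (mod 11); (10|11)=-1, (2|11)=-1; sign (−1)^0·-1^-2·-1^0 = +1.
(a,b)_∞: sgn(2)=+, sgn(161)=+, so +1.
(a,b)_23: α=0, u≡3; β=1, v≡11 (mod 23); (3|23)=+1, (11|23)=-1; sign (−1)^0·+1^1·-1^0 = +1.
(a,b)_7: α=0, u≡4; β=3, v≡2 (mod 7); (4|7)=+1, (2|7)=+1; sign (−1)^0·+1^3·+1^0 = +1.
(a,b)_2: α=1, β=-6; u≡1, v≡1 (mod 8); ε(u)ε(v)=0·0, αω(v)=1·0, βω(u)=-6·0; sum ≡ 0  ⇒  +1.
(a,b)_5: α=0, u≡2; β=4, v≡1 (mod 5); (2|5)=-1, (1|5)=+1; sign (−1)^0·-1^4·+1^0 = +1.
(a,b)_19: α=-2, u≡2; β=0, v≡1 (mod 19); (2|19)=-1, (1|19)=+1; sign (−1)^0·-1^0·+1^-2 = +1.
Ram(a, b) = ∅: the form 2·x² + 161·y² − z² is isotropic over every ℚ_v, so by Hasse–Minkowski it is isotropic over ℚ.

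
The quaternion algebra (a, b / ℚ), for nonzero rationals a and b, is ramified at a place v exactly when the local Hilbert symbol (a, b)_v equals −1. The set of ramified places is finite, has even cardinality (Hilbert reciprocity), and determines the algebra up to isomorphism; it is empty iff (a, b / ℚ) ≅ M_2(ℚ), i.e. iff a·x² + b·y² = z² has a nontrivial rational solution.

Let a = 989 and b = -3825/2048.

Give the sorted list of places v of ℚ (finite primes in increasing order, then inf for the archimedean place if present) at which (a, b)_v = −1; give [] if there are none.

Mod squares: a ≡ 989, b ≡ -34. Check v ∈ {∞, 2, 3, 5, 17, 23, 43}.
v=17: a=17^0·(≡3), b=17^1·(≡8) mod 17; (3|17)=-1, (8|17)=+1; (−1)^{0·1·8}·(-1)^1·(+1)^0 = -1.
v=43: a=43^1·(≡23), b=43^0·(≡16) mod 43; (23|43)=+1, (16|43)=+1; (−1)^{1·0·21}·(+1)^0·(+1)^1 = +1.
v=2: v_2(a)=0, v_2(b)=-11; units ≡ 5, 7 (mod 8); ε·ε+αω+βω = 0·1+0·0+-11·1 ≡ 1  ⇒  (a,b)_2 = -1.
v=5: a=5^0·(≡4), b=5^2·(≡4) mod 5; (4|5)=+1, (4|5)=+1; (−1)^{0·2·2}·(+1)^2·(+1)^0 = +1.
v=∞: 989 > 0 and -34 < 0  ⇒  (a,b)_∞ = +1.
v=23: a=23^1·(≡20), b=23^0·(≡16) mod 23; (20|23)=-1, (16|23)=+1; (−1)^{1·0·11}·(-1)^0·(+1)^1 = +1.
v=3: a=3^0·(≡2), b=3^2·(≡2) mod 3; (2|3)=-1, (2|3)=-1; (−1)^{0·2·1}·(-1)^2·(-1)^0 = +1.
(989, -34 / ℚ) ramifies at {2, 17}: a division algebra.

[2, 17]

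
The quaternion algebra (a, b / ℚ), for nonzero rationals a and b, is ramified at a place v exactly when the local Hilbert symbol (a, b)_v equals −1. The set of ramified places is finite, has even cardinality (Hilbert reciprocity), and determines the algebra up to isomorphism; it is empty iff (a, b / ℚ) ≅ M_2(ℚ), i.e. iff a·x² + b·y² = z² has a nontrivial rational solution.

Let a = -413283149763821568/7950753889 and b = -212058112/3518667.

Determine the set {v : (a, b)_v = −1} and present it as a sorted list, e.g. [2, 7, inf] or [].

Mod squares: a ≡ -87, b ≡ -21. Check v ∈ {∞, 2, 3, 7, 11, 13, 19, 29, 37, 43}.
v=3: a=3^7·(≡1), b=3^-3·(≡2) mod 3; (1|3)=+1, (2|3)=-1; (−1)^{7·-3·1}·(+1)^-3·(-1)^7 = +1.
v=2: v_2(a)=14, v_2(b)=14; units ≡ 1, 3 (mod 8); ε·ε+αω+βω = 0·1+14·1+14·0 ≡ 0  ⇒  (a,b)_2 = +1.
v=13: a=13^-2·(≡10), b=13^0·(≡8) mod 13; (10|13)=+1, (8|13)=-1; (−1)^{-2·0·6}·(+1)^0·(-1)^-2 = +1.
v=37: a=37^2·(≡13), b=37^0·(≡34) mod 37; (13|37)=-1, (34|37)=+1; (−1)^{2·0·18}·(-1)^0·(+1)^2 = +1.
v=19: a=19^-6·(≡14), b=19^-4·(≡16) mod 19; (14|19)=-1, (16|19)=+1; (−1)^{-6·-4·9}·(-1)^-4·(+1)^-6 = +1.
v=29: a=29^1·(≡17), b=29^0·(≡27) mod 29; (17|29)=-1, (27|29)=-1; (−1)^{1·0·14}·(-1)^0·(-1)^1 = -1.
v=∞: -87 < 0 and -21 < 0  ⇒  (a,b)_∞ = -1.
v=7: a=7^4·(≡2), b=7^1·(≡2) mod 7; (2|7)=+1, (2|7)=+1; (−1)^{4·1·3}·(+1)^1·(+1)^4 = +1.
v=11: a=11^2·(≡5), b=11^0·(≡1) mod 11; (5|11)=+1, (1|11)=+1; (−1)^{2·0·5}·(+1)^0·(+1)^2 = +1.
v=43: a=43^0·(≡42), b=43^2·(≡19) mod 43; (42|43)=-1, (19|43)=-1; (−1)^{0·2·21}·(-1)^2·(-1)^0 = +1.
Ram(-87, -21) = {29, ∞}; no ℚ_29-point on the conic.

[29, inf]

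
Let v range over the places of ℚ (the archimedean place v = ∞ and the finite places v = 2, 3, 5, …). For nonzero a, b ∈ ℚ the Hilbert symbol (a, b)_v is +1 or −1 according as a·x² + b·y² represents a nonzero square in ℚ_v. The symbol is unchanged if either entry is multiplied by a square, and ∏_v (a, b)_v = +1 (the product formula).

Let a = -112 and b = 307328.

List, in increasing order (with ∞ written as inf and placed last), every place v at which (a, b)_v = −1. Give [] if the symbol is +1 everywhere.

(a, b) ≡ (-7, 2) mod (ℚ^×)²; places V = {2, 7, ∞}.
(a,b)_2: α=4, β=7; u≡1, v≡1 (mod 8); ε(u)ε(v)=0·0, αω(v)=4·0, βω(u)=7·0; sum ≡ 0  ⇒  +1.
(a,b)_∞: sgn(-7)=−, sgn(2)=+, so +1.
(a,b)_7: α=1, u≡5; β=4, v≡2 (mod 7); (5|7)=-1, (2|7)=+1; sign (−1)^0·-1^4·+1^1 = +1.
Every local symbol is +1, so the conic -7·x² + 2·y² = z² has ℚ_v-points for all v and hence a ℚ-point; (a, b / ℚ) ≅ M_2(ℚ).

[]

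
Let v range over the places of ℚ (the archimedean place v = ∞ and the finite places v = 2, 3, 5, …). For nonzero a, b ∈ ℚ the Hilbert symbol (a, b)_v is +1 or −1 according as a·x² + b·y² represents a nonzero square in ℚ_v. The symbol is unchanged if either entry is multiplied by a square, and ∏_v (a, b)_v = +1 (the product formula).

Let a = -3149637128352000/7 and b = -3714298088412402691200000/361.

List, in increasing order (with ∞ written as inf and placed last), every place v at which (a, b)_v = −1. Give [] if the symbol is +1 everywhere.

Mod squares: a ≡ -15015, b ≡ -2805. Check v ∈ {∞, 2, 3, 5, 7, 11, 13, 17, 19}.
v=5: a=5^3·(≡2), b=5^5·(≡1) mod 5; (2|5)=-1, (1|5)=+1; (−1)^{3·5·2}·(-1)^5·(+1)^3 = -1.
v=11: a=11^3·(≡6), b=11^5·(≡1) mod 11; (6|11)=-1, (1|11)=+1; (−1)^{3·5·5}·(-1)^5·(+1)^3 = +1.
v=3: a=3^9·(≡2), b=3^11·(≡1) mod 3; (2|3)=-1, (1|3)=+1; (−1)^{9·11·1}·(-1)^11·(+1)^9 = +1.
v=19: a=19^0·(≡8), b=19^-2·(≡11) mod 19; (8|19)=-1, (11|19)=+1; (−1)^{0·-2·9}·(-1)^-2·(+1)^0 = +1.
v=∞: -15015 < 0 and -2805 < 0  ⇒  (a,b)_∞ = -1.
v=17: a=17^2·(≡2), b=17^3·(≡12) mod 17; (2|17)=+1, (12|17)=-1; (−1)^{2·3·8}·(+1)^3·(-1)^2 = +1.
v=13: a=13^1·(≡11), b=13^2·(≡4) mod 13; (11|13)=-1, (4|13)=+1; (−1)^{1·2·6}·(-1)^2·(+1)^1 = +1.
v=7: a=7^-1·(≡1), b=7^2·(≡1) mod 7; (1|7)=+1, (1|7)=+1; (−1)^{-1·2·3}·(+1)^2·(+1)^-1 = +1.
v=2: v_2(a)=8, v_2(b)=10; units ≡ 1, 3 (mod 8); ε·ε+αω+βω = 0·1+8·1+10·0 ≡ 0  ⇒  (a,b)_2 = +1.
|Ram(-15015, -2805)| = 2, even; anisotropic at {5, ∞}.

[5, inf]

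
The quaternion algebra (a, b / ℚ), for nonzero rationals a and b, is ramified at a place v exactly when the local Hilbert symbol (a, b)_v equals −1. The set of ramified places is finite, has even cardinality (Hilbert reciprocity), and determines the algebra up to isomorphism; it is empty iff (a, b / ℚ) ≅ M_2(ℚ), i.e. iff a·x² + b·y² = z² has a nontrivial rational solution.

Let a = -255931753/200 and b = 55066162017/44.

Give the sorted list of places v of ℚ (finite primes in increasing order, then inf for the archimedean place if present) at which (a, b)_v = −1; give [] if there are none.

[11, 29, 31, 53]

(a, b) ≡ (-36146, 2181003) mod (ℚ^×)²; places V = {2, 3, 5, 7, 11, 17, 29, 31, 43, 53, ∞}.
(a,b)_11: α=1, u≡3; β=-1, v≡5 (mod 11); (3|11)=+1, (5|11)=+1; sign (−1)^1·+1^-1·+1^1 = -1.
(a,b)_7: α=2, u≡4; β=0, v≡3 (mod 7); (4|7)=+1, (3|7)=-1; sign (−1)^0·+1^0·-1^2 = +1.
(a,b)_∞: sgn(-36146)=−, sgn(2181003)=+, so +1.
(a,b)_53: α=1, u≡28; β=1, v≡22 (mod 53); (28|53)=+1, (22|53)=-1; sign (−1)^0·+1^1·-1^1 = -1.
(a,b)_29: α=0, u≡18; β=1, v≡27 (mod 29); (18|29)=-1, (27|29)=-1; sign (−1)^0·-1^1·-1^0 = -1.
(a,b)_43: α=0, u≡15; β=1, v≡6 (mod 43); (15|43)=+1, (6|43)=+1; sign (−1)^0·+1^1·+1^0 = +1.
(a,b)_31: α=1, u≡24; β=2, v≡12 (mod 31); (24|31)=-1, (12|31)=-1; sign (−1)^0·-1^2·-1^1 = -1.
(a,b)_5: α=-2, u≡4; β=0, v≡3 (mod 5); (4|5)=+1, (3|5)=-1; sign (−1)^0·+1^0·-1^-2 = +1.
(a,b)_17: α=2, u≡16; β=2, v≡12 (mod 17); (16|17)=+1, (12|17)=-1; sign (−1)^0·+1^2·-1^2 = +1.
(a,b)_3: α=0, u≡1; β=1, v≡2 (mod 3); (1|3)=+1, (2|3)=-1; sign (−1)^0·+1^1·-1^0 = +1.
(a,b)_2: α=-3, β=-2; u≡7, v≡3 (mod 8); ε(u)ε(v)=1·1, αω(v)=-3·1, βω(u)=-2·0; sum ≡ 0  ⇒  +1.
(-36146, 2181003 / ℚ) ramifies at {11, 29, 31, 53}: a division algebra.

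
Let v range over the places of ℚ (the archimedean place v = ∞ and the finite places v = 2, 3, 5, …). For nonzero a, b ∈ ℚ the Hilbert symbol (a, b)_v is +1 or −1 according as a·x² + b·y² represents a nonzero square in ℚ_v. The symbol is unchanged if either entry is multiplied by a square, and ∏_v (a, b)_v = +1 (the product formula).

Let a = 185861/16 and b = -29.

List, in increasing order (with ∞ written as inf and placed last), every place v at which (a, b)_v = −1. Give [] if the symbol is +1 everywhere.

Mod squares: a ≡ 221, b ≡ -29. Check v ∈ {∞, 2, 13, 17, 29}.
v=2: v_2(a)=-4, v_2(b)=0; units ≡ 5, 3 (mod 8); ε·ε+αω+βω = 0·1+-4·1+0·1 ≡ 0  ⇒  (a,b)_2 = +1.
v=13: a=13^1·(≡12), b=13^0·(≡10) mod 13; (12|13)=+1, (10|13)=+1; (−1)^{1·0·6}·(+1)^0·(+1)^1 = +1.
v=29: a=29^2·(≡12), b=29^1·(≡28) mod 29; (12|29)=-1, (28|29)=+1; (−1)^{2·1·14}·(-1)^1·(+1)^2 = -1.
v=17: a=17^1·(≡15), b=17^0·(≡5) mod 17; (15|17)=+1, (5|17)=-1; (−1)^{1·0·8}·(+1)^0·(-1)^1 = -1.
v=∞: 221 > 0 and -29 < 0  ⇒  (a,b)_∞ = +1.
Ram(221, -29) = {17, 29}; no ℚ_17-point on the conic.

[17, 29]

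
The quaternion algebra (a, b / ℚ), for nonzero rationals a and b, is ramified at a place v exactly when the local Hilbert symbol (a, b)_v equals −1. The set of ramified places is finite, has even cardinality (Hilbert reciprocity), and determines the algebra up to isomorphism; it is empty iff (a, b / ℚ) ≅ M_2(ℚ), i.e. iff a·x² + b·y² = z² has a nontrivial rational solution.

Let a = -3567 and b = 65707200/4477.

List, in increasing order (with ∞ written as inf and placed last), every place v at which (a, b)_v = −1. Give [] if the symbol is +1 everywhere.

[37, 41]

Mod squares: a ≡ -3567, b ≡ 111. Check v ∈ {∞, 2, 3, 5, 11, 13, 29, 37, 41}.
v=29: a=29^1·(≡22), b=29^0·(≡4) mod 29; (22|29)=+1, (4|29)=+1; (−1)^{1·0·14}·(+1)^0·(+1)^1 = +1.
v=∞: -3567 < 0 and 111 > 0  ⇒  (a,b)_∞ = +1.
v=11: a=11^0·(≡8), b=11^-2·(≡5) mod 11; (8|11)=-1, (5|11)=+1; (−1)^{0·-2·5}·(-1)^-2·(+1)^0 = +1.
v=3: a=3^1·(≡2), b=3^5·(≡1) mod 3; (2|3)=-1, (1|3)=+1; (−1)^{1·5·1}·(-1)^5·(+1)^1 = +1.
v=41: a=41^1·(≡36), b=41^0·(≡34) mod 41; (36|41)=+1, (34|41)=-1; (−1)^{1·0·20}·(+1)^0·(-1)^1 = -1.
v=2: v_2(a)=0, v_2(b)=6; units ≡ 1, 7 (mod 8); ε·ε+αω+βω = 0·1+0·0+6·0 ≡ 0  ⇒  (a,b)_2 = +1.
v=37: a=37^0·(≡22), b=37^-1·(≡1) mod 37; (22|37)=-1, (1|37)=+1; (−1)^{0·-1·18}·(-1)^-1·(+1)^0 = -1.
v=13: a=13^0·(≡8), b=13^2·(≡7) mod 13; (8|13)=-1, (7|13)=-1; (−1)^{0·2·6}·(-1)^2·(-1)^0 = +1.
v=5: a=5^0·(≡3), b=5^2·(≡4) mod 5; (3|5)=-1, (4|5)=+1; (−1)^{0·2·2}·(-1)^2·(+1)^0 = +1.
Ram(-3567, 111) = {37, 41}; no ℚ_37-point on the conic.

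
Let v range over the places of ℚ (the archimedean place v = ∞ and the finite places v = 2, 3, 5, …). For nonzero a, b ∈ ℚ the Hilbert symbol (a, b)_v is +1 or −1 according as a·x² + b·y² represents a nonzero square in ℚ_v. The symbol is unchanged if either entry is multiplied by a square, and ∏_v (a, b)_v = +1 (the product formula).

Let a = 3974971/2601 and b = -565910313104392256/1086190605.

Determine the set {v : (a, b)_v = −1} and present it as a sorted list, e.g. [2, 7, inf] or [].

[2, 7]

(a, b) ≡ (91, -5005) mod (ℚ^×)²; places V = {2, 3, 5, 7, 11, 13, 17, 19, 29, ∞}.
(a,b)_11: α=2, u≡1; β=9, v≡8 (mod 11); (1|11)=+1, (8|11)=-1; sign (−1)^0·+1^9·-1^2 = +1.
(a,b)_5: α=0, u≡1; β=-1, v≡4 (mod 5); (1|5)=+1, (4|5)=+1; sign (−1)^0·+1^-1·+1^0 = +1.
(a,b)_3: α=-2, u≡1; β=-2, v≡2 (mod 3); (1|3)=+1, (2|3)=-1; sign (−1)^0·+1^-2·-1^-2 = +1.
(a,b)_17: α=-2, u≡11; β=-6, v≡10 (mod 17); (11|17)=-1, (10|17)=-1; sign (−1)^0·-1^-6·-1^-2 = +1.
(a,b)_2: α=0, β=6; u≡3, v≡3 (mod 8); ε(u)ε(v)=1·1, αω(v)=0·1, βω(u)=6·1; sum ≡ 1  ⇒  -1.
(a,b)_13: α=1, u≡7; β=1, v≡8 (mod 13); (7|13)=-1, (8|13)=-1; sign (−1)^0·-1^1·-1^1 = +1.
(a,b)_7: α=1, u≡5; β=3, v≡5 (mod 7); (5|7)=-1, (5|7)=-1; sign (−1)^1·-1^3·-1^1 = -1.
(a,b)_19: α=2, u≡14; β=0, v≡7 (mod 19); (14|19)=-1, (7|19)=+1; sign (−1)^0·-1^0·+1^2 = +1.
(a,b)_29: α=0, u≡13; β=2, v≡2 (mod 29); (13|29)=+1, (2|29)=-1; sign (−1)^0·+1^2·-1^0 = +1.
(a,b)_∞: sgn(91)=+, sgn(-5005)=−, so +1.
(91, -5005 / ℚ) ramifies at {2, 7}: a division algebra.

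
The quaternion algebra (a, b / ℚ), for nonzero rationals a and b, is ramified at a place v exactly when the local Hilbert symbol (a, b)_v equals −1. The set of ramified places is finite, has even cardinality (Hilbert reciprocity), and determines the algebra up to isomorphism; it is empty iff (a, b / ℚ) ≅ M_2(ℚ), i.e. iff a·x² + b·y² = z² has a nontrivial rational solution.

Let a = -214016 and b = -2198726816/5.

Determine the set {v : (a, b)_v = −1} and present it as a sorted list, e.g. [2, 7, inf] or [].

Mod squares: a ≡ -209, b ≡ -130. Check v ∈ {∞, 2, 5, 11, 13, 19}.
v=2: v_2(a)=10, v_2(b)=5; units ≡ 7, 7 (mod 8); ε·ε+αω+βω = 1·1+10·0+5·0 ≡ 1  ⇒  (a,b)_2 = -1.
v=5: a=5^0·(≡4), b=5^-1·(≡4) mod 5; (4|5)=+1, (4|5)=+1; (−1)^{0·-1·2}·(+1)^-1·(+1)^0 = +1.
v=13: a=13^0·(≡3), b=13^1·(≡3) mod 13; (3|13)=+1, (3|13)=+1; (−1)^{0·1·6}·(+1)^1·(+1)^0 = +1.
v=19: a=19^1·(≡3), b=19^2·(≡12) mod 19; (3|19)=-1, (12|19)=-1; (−1)^{1·2·9}·(-1)^2·(-1)^1 = -1.
v=11: a=11^1·(≡3), b=11^4·(≡8) mod 11; (3|11)=+1, (8|11)=-1; (−1)^{1·4·5}·(+1)^4·(-1)^1 = -1.
v=∞: -209 < 0 and -130 < 0  ⇒  (a,b)_∞ = -1.
Ram(-209, -130) = {2, 11, 19, ∞}; no ℚ_2-point on the conic.

[2, 11, 19, inf]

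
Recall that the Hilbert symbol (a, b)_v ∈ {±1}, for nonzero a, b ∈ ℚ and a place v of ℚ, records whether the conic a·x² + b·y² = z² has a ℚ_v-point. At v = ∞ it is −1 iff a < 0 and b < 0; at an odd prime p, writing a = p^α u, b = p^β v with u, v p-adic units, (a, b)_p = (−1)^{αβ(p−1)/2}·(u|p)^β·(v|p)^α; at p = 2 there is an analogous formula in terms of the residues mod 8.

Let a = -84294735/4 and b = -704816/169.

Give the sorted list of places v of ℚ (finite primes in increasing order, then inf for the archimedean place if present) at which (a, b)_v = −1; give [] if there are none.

(a, b) ≡ (-84294735, -899) mod (ℚ^×)²; places V = {2, 3, 5, 7, 13, 19, 29, 31, 47, ∞}.
(a,b)_31: α=1, u≡26; β=1, v≡19 (mod 31); (26|31)=-1, (19|31)=+1; sign (−1)^1·-1^1·+1^1 = +1.
(a,b)_29: α=1, u≡25; β=1, v≡12 (mod 29); (25|29)=+1, (12|29)=-1; sign (−1)^0·+1^1·-1^1 = -1.
(a,b)_5: α=1, u≡2; β=0, v≡1 (mod 5); (2|5)=-1, (1|5)=+1; sign (−1)^0·-1^0·+1^1 = +1.
(a,b)_7: α=1, u≡4; β=2, v≡1 (mod 7); (4|7)=+1, (1|7)=+1; sign (−1)^0·+1^2·+1^1 = +1.
(a,b)_3: α=1, u≡1; β=0, v≡1 (mod 3); (1|3)=+1, (1|3)=+1; sign (−1)^0·+1^0·+1^1 = +1.
(a,b)_2: α=-2, β=4; u≡1, v≡5 (mod 8); ε(u)ε(v)=0·0, αω(v)=-2·1, βω(u)=4·0; sum ≡ 0  ⇒  +1.
(a,b)_19: α=1, u≡17; β=0, v≡15 (mod 19); (17|19)=+1, (15|19)=-1; sign (−1)^0·+1^0·-1^1 = -1.
(a,b)_47: α=1, u≡39; β=0, v≡20 (mod 47); (39|47)=-1, (20|47)=-1; sign (−1)^0·-1^0·-1^1 = -1.
(a,b)_∞: sgn(-84294735)=−, sgn(-899)=−, so -1.
(a,b)_13: α=0, u≡2; β=-2, v≡5 (mod 13); (2|13)=-1, (5|13)=-1; sign (−1)^0·-1^-2·-1^0 = +1.
(-84294735, -899 / ℚ) ramifies at {19, 29, 47, ∞}: a division algebra.

[19, 29, 47, inf]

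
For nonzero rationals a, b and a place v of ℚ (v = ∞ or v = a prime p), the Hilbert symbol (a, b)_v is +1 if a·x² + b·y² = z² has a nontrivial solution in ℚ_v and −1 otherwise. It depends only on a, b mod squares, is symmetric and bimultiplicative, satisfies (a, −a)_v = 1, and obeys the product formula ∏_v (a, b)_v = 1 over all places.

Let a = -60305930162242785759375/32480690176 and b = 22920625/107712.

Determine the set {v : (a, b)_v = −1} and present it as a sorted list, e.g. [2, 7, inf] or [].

[13, 31]

Mod squares: a ≡ -2015, b ≡ 40579. Check v ∈ {∞, 2, 3, 5, 7, 11, 13, 17, 31}.
v=11: a=11^-2·(≡4), b=11^-1·(≡1) mod 11; (4|11)=+1, (1|11)=+1; (−1)^{-2·-1·5}·(+1)^-1·(+1)^-2 = +1.
v=17: a=17^2·(≡2), b=17^-1·(≡10) mod 17; (2|17)=+1, (10|17)=-1; (−1)^{2·-1·8}·(+1)^-1·(-1)^2 = +1.
v=5: a=5^5·(≡2), b=5^4·(≡4) mod 5; (2|5)=-1, (4|5)=+1; (−1)^{5·4·2}·(-1)^4·(+1)^5 = +1.
v=3: a=3^6·(≡1), b=3^-2·(≡1) mod 3; (1|3)=+1, (1|3)=+1; (−1)^{6·-2·1}·(+1)^-2·(+1)^6 = +1.
v=∞: -2015 < 0 and 40579 > 0  ⇒  (a,b)_∞ = +1.
v=31: a=31^3·(≡1), b=31^1·(≡10) mod 31; (1|31)=+1, (10|31)=+1; (−1)^{3·1·15}·(+1)^1·(+1)^3 = -1.
v=13: a=13^7·(≡4), b=13^2·(≡5) mod 13; (4|13)=+1, (5|13)=-1; (−1)^{7·2·6}·(+1)^2·(-1)^7 = -1.
v=7: a=7^2·(≡2), b=7^1·(≡2) mod 7; (2|7)=+1, (2|7)=+1; (−1)^{2·1·3}·(+1)^1·(+1)^2 = +1.
v=2: v_2(a)=-28, v_2(b)=-6; units ≡ 1, 3 (mod 8); ε·ε+αω+βω = 0·1+-28·1+-6·0 ≡ 0  ⇒  (a,b)_2 = +1.
Ram(-2015, 40579) = {13, 31}; no ℚ_13-point on the conic.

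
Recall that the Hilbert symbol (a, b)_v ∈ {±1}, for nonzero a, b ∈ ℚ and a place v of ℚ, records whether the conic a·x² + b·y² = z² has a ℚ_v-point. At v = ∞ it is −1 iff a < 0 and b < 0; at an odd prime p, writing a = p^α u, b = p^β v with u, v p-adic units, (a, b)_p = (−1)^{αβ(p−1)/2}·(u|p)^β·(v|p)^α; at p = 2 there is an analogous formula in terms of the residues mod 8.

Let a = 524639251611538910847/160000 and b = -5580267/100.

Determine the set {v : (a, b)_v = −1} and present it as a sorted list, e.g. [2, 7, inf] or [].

(a, b) ≡ (87087, -113883) mod (ℚ^×)²; places V = {2, 3, 5, 7, 11, 13, 17, 29, ∞}.
(a,b)_5: α=-4, u≡2; β=-2, v≡2 (mod 5); (2|5)=-1, (2|5)=-1; sign (−1)^0·-1^-2·-1^-4 = +1.
(a,b)_17: α=4, u≡9; β=1, v≡16 (mod 17); (9|17)=+1, (16|17)=+1; sign (−1)^0·+1^1·+1^4 = +1.
(a,b)_3: α=7, u≡1; β=1, v≡1 (mod 3); (1|3)=+1, (1|3)=+1; sign (−1)^1·+1^1·+1^7 = -1.
(a,b)_11: α=1, u≡6; β=1, v≡1 (mod 11); (6|11)=-1, (1|11)=+1; sign (−1)^1·-1^1·+1^1 = +1.
(a,b)_∞: sgn(87087)=+, sgn(-113883)=−, so +1.
(a,b)_29: α=3, u≡9; β=1, v≡15 (mod 29); (9|29)=+1, (15|29)=-1; sign (−1)^0·+1^1·-1^3 = -1.
(a,b)_7: α=7, u≡1; β=3, v≡3 (mod 7); (1|7)=+1, (3|7)=-1; sign (−1)^1·+1^3·-1^7 = +1.
(a,b)_2: α=-8, β=-2; u≡7, v≡5 (mod 8); ε(u)ε(v)=1·0, αω(v)=-8·1, βω(u)=-2·0; sum ≡ 0  ⇒  +1.
(a,b)_13: α=1, u≡3; β=0, v≡1 (mod 13); (3|13)=+1, (1|13)=+1; sign (−1)^0·+1^0·+1^1 = +1.
Ram(87087, -113883) = {3, 29}; no ℚ_3-point on the conic.

[3, 29]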